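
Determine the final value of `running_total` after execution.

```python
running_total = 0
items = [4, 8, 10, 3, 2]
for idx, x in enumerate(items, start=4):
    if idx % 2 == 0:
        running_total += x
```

Let's trace through this code step by step.

Initialize: running_total = 0
Initialize: items = [4, 8, 10, 3, 2]
Entering loop: for idx, x in enumerate(items, start=4):

After execution: running_total = 16
16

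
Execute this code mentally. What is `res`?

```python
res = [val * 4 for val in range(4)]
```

Let's trace through this code step by step.

Initialize: res = [val * 4 for val in range(4)]

After execution: res = [0, 4, 8, 12]
[0, 4, 8, 12]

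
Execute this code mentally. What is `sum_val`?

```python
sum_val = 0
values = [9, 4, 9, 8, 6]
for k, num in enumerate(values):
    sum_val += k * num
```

Let's trace through this code step by step.

Initialize: sum_val = 0
Initialize: values = [9, 4, 9, 8, 6]
Entering loop: for k, num in enumerate(values):

After execution: sum_val = 70
70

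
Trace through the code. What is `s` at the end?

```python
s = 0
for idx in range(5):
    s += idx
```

Let's trace through this code step by step.

Initialize: s = 0
Entering loop: for idx in range(5):

After execution: s = 10
10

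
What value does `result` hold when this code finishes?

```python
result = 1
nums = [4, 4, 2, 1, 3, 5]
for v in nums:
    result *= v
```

Let's trace through this code step by step.

Initialize: result = 1
Initialize: nums = [4, 4, 2, 1, 3, 5]
Entering loop: for v in nums:

After execution: result = 480
480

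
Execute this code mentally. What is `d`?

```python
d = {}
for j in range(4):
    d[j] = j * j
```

Let's trace through this code step by step.

Initialize: d = {}
Entering loop: for j in range(4):

After execution: d = {0: 0, 1: 1, 2: 4, 3: 9}
{0: 0, 1: 1, 2: 4, 3: 9}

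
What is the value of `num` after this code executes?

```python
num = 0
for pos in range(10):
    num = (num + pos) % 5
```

Let's trace through this code step by step.

Initialize: num = 0
Entering loop: for pos in range(10):

After execution: num = 0
0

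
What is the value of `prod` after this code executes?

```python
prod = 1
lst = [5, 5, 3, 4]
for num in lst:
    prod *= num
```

Let's trace through this code step by step.

Initialize: prod = 1
Initialize: lst = [5, 5, 3, 4]
Entering loop: for num in lst:

After execution: prod = 300
300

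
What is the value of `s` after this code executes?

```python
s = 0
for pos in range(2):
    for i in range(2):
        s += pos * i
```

Let's trace through this code step by step.

Initialize: s = 0
Entering loop: for pos in range(2):

After execution: s = 1
1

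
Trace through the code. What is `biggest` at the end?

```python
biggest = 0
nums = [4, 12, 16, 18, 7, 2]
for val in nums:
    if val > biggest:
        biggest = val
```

Let's trace through this code step by step.

Initialize: biggest = 0
Initialize: nums = [4, 12, 16, 18, 7, 2]
Entering loop: for val in nums:

After execution: biggest = 18
18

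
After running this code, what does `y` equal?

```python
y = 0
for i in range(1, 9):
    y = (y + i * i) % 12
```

Let's trace through this code step by step.

Initialize: y = 0
Entering loop: for i in range(1, 9):

After execution: y = 0
0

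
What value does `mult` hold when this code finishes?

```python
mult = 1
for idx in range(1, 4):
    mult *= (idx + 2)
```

Let's trace through this code step by step.

Initialize: mult = 1
Entering loop: for idx in range(1, 4):

After execution: mult = 60
60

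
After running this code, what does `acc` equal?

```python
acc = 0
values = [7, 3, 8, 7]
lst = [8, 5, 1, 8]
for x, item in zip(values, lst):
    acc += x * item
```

Let's trace through this code step by step.

Initialize: acc = 0
Initialize: values = [7, 3, 8, 7]
Initialize: lst = [8, 5, 1, 8]
Entering loop: for x, item in zip(values, lst):

After execution: acc = 135
135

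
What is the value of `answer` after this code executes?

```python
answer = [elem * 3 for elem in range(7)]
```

Let's trace through this code step by step.

Initialize: answer = [elem * 3 for elem in range(7)]

After execution: answer = [0, 3, 6, 9, 12, 15, 18]
[0, 3, 6, 9, 12, 15, 18]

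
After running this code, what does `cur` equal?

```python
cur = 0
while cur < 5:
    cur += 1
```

Let's trace through this code step by step.

Initialize: cur = 0
Entering loop: while cur < 5:

After execution: cur = 5
5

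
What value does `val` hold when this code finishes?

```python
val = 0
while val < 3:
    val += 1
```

Let's trace through this code step by step.

Initialize: val = 0
Entering loop: while val < 3:

After execution: val = 3
3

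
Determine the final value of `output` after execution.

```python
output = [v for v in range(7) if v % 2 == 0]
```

Let's trace through this code step by step.

Initialize: output = [v for v in range(7) if v % 2 == 0]

After execution: output = [0, 2, 4, 6]
[0, 2, 4, 6]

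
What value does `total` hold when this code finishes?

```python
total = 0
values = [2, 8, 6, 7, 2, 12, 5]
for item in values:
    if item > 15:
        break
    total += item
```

Let's trace through this code step by step.

Initialize: total = 0
Initialize: values = [2, 8, 6, 7, 2, 12, 5]
Entering loop: for item in values:

After execution: total = 42
42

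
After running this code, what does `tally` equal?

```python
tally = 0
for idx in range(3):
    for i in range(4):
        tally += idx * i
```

Let's trace through this code step by step.

Initialize: tally = 0
Entering loop: for idx in range(3):

After execution: tally = 18
18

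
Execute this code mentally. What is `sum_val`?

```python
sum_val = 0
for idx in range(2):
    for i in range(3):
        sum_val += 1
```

Let's trace through this code step by step.

Initialize: sum_val = 0
Entering loop: for idx in range(2):

After execution: sum_val = 6
6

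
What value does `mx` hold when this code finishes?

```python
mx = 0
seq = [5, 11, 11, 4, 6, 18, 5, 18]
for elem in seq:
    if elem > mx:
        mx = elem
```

Let's trace through this code step by step.

Initialize: mx = 0
Initialize: seq = [5, 11, 11, 4, 6, 18, 5, 18]
Entering loop: for elem in seq:

After execution: mx = 18
18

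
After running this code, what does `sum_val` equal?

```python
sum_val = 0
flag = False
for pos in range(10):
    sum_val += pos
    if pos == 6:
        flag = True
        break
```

Let's trace through this code step by step.

Initialize: sum_val = 0
Initialize: flag = False
Entering loop: for pos in range(10):

After execution: sum_val = 21
21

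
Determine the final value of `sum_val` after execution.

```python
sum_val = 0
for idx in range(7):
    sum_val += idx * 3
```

Let's trace through this code step by step.

Initialize: sum_val = 0
Entering loop: for idx in range(7):

After execution: sum_val = 63
63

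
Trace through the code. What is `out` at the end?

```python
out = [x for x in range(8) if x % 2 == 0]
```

Let's trace through this code step by step.

Initialize: out = [x for x in range(8) if x % 2 == 0]

After execution: out = [0, 2, 4, 6]
[0, 2, 4, 6]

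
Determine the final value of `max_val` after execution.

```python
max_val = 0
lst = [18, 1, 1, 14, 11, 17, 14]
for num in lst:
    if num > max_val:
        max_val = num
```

Let's trace through this code step by step.

Initialize: max_val = 0
Initialize: lst = [18, 1, 1, 14, 11, 17, 14]
Entering loop: for num in lst:

After execution: max_val = 18
18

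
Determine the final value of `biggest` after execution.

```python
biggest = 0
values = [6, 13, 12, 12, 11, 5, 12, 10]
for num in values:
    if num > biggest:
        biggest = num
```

Let's trace through this code step by step.

Initialize: biggest = 0
Initialize: values = [6, 13, 12, 12, 11, 5, 12, 10]
Entering loop: for num in values:

After execution: biggest = 13
13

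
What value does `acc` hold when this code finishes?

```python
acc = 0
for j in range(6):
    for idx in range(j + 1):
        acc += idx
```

Let's trace through this code step by step.

Initialize: acc = 0
Entering loop: for j in range(6):

After execution: acc = 35
35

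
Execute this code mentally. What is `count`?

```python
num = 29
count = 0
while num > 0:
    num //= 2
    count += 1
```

Let's trace through this code step by step.

Initialize: num = 29
Initialize: count = 0
Entering loop: while num > 0:

After execution: count = 5
5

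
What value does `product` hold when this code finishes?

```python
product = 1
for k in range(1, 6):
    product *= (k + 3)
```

Let's trace through this code step by step.

Initialize: product = 1
Entering loop: for k in range(1, 6):

After execution: product = 6720
6720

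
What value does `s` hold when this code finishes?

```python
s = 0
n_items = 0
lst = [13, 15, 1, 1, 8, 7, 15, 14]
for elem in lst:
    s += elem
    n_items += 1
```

Let's trace through this code step by step.

Initialize: s = 0
Initialize: n_items = 0
Initialize: lst = [13, 15, 1, 1, 8, 7, 15, 14]
Entering loop: for elem in lst:

After execution: s = 74
74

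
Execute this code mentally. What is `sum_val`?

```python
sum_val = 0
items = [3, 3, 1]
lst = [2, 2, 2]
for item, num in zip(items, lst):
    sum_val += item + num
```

Let's trace through this code step by step.

Initialize: sum_val = 0
Initialize: items = [3, 3, 1]
Initialize: lst = [2, 2, 2]
Entering loop: for item, num in zip(items, lst):

After execution: sum_val = 13
13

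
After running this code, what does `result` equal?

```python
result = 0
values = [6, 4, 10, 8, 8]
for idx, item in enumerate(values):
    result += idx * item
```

Let's trace through this code step by step.

Initialize: result = 0
Initialize: values = [6, 4, 10, 8, 8]
Entering loop: for idx, item in enumerate(values):

After execution: result = 80
80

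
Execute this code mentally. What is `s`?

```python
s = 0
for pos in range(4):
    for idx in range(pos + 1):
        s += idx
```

Let's trace through this code step by step.

Initialize: s = 0
Entering loop: for pos in range(4):

After execution: s = 10
10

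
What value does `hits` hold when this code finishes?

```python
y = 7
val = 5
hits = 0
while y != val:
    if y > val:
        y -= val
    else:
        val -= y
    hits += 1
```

Let's trace through this code step by step.

Initialize: y = 7
Initialize: val = 5
Initialize: hits = 0
Entering loop: while y != val:

After execution: hits = 4
4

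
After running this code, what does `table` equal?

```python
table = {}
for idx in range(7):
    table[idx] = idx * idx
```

Let's trace through this code step by step.

Initialize: table = {}
Entering loop: for idx in range(7):

After execution: table = {0: 0, 1: 1, 2: 4, 3: 9, 4: 16, 5: 25, 6: 36}
{0: 0, 1: 1, 2: 4, 3: 9, 4: 16, 5: 25, 6: 36}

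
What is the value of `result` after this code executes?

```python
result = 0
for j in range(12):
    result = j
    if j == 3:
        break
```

Let's trace through this code step by step.

Initialize: result = 0
Entering loop: for j in range(12):

After execution: result = 3
3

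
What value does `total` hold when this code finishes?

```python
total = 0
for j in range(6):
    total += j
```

Let's trace through this code step by step.

Initialize: total = 0
Entering loop: for j in range(6):

After execution: total = 15
15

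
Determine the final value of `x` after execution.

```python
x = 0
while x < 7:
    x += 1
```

Let's trace through this code step by step.

Initialize: x = 0
Entering loop: while x < 7:

After execution: x = 7
7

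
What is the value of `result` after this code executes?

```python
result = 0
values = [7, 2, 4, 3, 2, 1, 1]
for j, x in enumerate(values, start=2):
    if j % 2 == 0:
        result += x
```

Let's trace through this code step by step.

Initialize: result = 0
Initialize: values = [7, 2, 4, 3, 2, 1, 1]
Entering loop: for j, x in enumerate(values, start=2):

After execution: result = 14
14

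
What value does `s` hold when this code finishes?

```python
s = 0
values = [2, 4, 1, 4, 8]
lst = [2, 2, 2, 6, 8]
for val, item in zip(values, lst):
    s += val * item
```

Let's trace through this code step by step.

Initialize: s = 0
Initialize: values = [2, 4, 1, 4, 8]
Initialize: lst = [2, 2, 2, 6, 8]
Entering loop: for val, item in zip(values, lst):

After execution: s = 102
102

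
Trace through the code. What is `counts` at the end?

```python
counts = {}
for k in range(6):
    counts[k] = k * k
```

Let's trace through this code step by step.

Initialize: counts = {}
Entering loop: for k in range(6):

After execution: counts = {0: 0, 1: 1, 2: 4, 3: 9, 4: 16, 5: 25}
{0: 0, 1: 1, 2: 4, 3: 9, 4: 16, 5: 25}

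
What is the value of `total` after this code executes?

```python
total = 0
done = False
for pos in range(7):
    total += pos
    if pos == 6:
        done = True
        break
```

Let's trace through this code step by step.

Initialize: total = 0
Initialize: done = False
Entering loop: for pos in range(7):

After execution: total = 21
21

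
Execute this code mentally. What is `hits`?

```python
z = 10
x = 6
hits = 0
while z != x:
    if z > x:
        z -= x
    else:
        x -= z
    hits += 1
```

Let's trace through this code step by step.

Initialize: z = 10
Initialize: x = 6
Initialize: hits = 0
Entering loop: while z != x:

After execution: hits = 3
3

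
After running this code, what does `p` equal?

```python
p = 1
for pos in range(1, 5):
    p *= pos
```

Let's trace through this code step by step.

Initialize: p = 1
Entering loop: for pos in range(1, 5):

After execution: p = 24
24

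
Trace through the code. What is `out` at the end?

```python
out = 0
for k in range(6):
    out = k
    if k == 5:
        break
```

Let's trace through this code step by step.

Initialize: out = 0
Entering loop: for k in range(6):

After execution: out = 5
5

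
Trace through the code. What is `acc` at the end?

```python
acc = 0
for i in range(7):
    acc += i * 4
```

Let's trace through this code step by step.

Initialize: acc = 0
Entering loop: for i in range(7):

After execution: acc = 84
84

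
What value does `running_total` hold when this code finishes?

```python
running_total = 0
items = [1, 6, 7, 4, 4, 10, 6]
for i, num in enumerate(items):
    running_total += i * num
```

Let's trace through this code step by step.

Initialize: running_total = 0
Initialize: items = [1, 6, 7, 4, 4, 10, 6]
Entering loop: for i, num in enumerate(items):

After execution: running_total = 134
134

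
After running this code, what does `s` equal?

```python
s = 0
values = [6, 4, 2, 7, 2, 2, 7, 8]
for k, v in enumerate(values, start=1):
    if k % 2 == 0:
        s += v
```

Let's trace through this code step by step.

Initialize: s = 0
Initialize: values = [6, 4, 2, 7, 2, 2, 7, 8]
Entering loop: for k, v in enumerate(values, start=1):

After execution: s = 21
21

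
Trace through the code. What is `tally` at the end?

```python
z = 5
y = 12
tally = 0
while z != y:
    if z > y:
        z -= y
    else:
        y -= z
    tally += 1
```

Let's trace through this code step by step.

Initialize: z = 5
Initialize: y = 12
Initialize: tally = 0
Entering loop: while z != y:

After execution: tally = 5
5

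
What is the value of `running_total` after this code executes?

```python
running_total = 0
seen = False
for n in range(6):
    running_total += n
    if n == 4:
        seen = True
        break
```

Let's trace through this code step by step.

Initialize: running_total = 0
Initialize: seen = False
Entering loop: for n in range(6):

After execution: running_total = 10
10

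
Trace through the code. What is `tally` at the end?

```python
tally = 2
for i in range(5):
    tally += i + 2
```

Let's trace through this code step by step.

Initialize: tally = 2
Entering loop: for i in range(5):

After execution: tally = 22
22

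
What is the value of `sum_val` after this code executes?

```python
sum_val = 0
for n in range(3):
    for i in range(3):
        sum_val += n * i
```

Let's trace through this code step by step.

Initialize: sum_val = 0
Entering loop: for n in range(3):

After execution: sum_val = 9
9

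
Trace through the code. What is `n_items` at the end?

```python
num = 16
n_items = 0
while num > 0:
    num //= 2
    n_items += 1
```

Let's trace through this code step by step.

Initialize: num = 16
Initialize: n_items = 0
Entering loop: while num > 0:

After execution: n_items = 5
5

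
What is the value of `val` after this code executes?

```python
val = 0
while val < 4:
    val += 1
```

Let's trace through this code step by step.

Initialize: val = 0
Entering loop: while val < 4:

After execution: val = 4
4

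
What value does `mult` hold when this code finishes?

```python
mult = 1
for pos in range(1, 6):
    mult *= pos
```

Let's trace through this code step by step.

Initialize: mult = 1
Entering loop: for pos in range(1, 6):

After execution: mult = 120
120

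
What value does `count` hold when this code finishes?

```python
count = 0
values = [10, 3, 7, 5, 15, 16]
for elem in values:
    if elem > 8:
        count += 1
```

Let's trace through this code step by step.

Initialize: count = 0
Initialize: values = [10, 3, 7, 5, 15, 16]
Entering loop: for elem in values:

After execution: count = 3
3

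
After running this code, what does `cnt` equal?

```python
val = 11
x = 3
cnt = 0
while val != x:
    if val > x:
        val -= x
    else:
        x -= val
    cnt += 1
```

Let's trace through this code step by step.

Initialize: val = 11
Initialize: x = 3
Initialize: cnt = 0
Entering loop: while val != x:

After execution: cnt = 5
5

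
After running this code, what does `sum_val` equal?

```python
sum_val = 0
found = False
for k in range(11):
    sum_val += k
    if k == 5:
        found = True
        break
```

Let's trace through this code step by step.

Initialize: sum_val = 0
Initialize: found = False
Entering loop: for k in range(11):

After execution: sum_val = 15
15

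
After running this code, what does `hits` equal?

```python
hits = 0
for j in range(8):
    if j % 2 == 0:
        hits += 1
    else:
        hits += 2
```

Let's trace through this code step by step.

Initialize: hits = 0
Entering loop: for j in range(8):

After execution: hits = 12
12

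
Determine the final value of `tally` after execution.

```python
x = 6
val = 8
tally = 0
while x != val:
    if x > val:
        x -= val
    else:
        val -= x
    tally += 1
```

Let's trace through this code step by step.

Initialize: x = 6
Initialize: val = 8
Initialize: tally = 0
Entering loop: while x != val:

After execution: tally = 3
3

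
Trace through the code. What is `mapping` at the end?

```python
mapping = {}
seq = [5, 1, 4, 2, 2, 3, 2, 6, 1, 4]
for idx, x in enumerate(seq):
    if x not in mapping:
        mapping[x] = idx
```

Let's trace through this code step by step.

Initialize: mapping = {}
Initialize: seq = [5, 1, 4, 2, 2, 3, 2, 6, 1, 4]
Entering loop: for idx, x in enumerate(seq):

After execution: mapping = {5: 0, 1: 1, 4: 2, 2: 3, 3: 5, 6: 7}
{5: 0, 1: 1, 4: 2, 2: 3, 3: 5, 6: 7}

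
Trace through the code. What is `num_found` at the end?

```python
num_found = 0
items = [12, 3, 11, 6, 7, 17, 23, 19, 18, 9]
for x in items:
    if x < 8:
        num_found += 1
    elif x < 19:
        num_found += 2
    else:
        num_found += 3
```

Let's trace through this code step by step.

Initialize: num_found = 0
Initialize: items = [12, 3, 11, 6, 7, 17, 23, 19, 18, 9]
Entering loop: for x in items:

After execution: num_found = 19
19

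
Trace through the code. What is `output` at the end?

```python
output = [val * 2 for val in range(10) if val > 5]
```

Let's trace through this code step by step.

Initialize: output = [val * 2 for val in range(10) if val > 5]

After execution: output = [12, 14, 16, 18]
[12, 14, 16, 18]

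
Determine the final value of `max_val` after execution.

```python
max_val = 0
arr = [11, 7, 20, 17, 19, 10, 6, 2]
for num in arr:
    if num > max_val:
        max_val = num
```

Let's trace through this code step by step.

Initialize: max_val = 0
Initialize: arr = [11, 7, 20, 17, 19, 10, 6, 2]
Entering loop: for num in arr:

After execution: max_val = 20
20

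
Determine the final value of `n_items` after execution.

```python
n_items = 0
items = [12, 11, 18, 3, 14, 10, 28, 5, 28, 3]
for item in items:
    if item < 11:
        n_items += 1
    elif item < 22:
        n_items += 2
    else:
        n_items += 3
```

Let's trace through this code step by step.

Initialize: n_items = 0
Initialize: items = [12, 11, 18, 3, 14, 10, 28, 5, 28, 3]
Entering loop: for item in items:

After execution: n_items = 18
18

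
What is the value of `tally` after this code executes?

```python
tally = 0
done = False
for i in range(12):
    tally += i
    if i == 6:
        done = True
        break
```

Let's trace through this code step by step.

Initialize: tally = 0
Initialize: done = False
Entering loop: for i in range(12):

After execution: tally = 21
21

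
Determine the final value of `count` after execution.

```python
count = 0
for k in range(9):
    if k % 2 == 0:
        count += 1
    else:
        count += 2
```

Let's trace through this code step by step.

Initialize: count = 0
Entering loop: for k in range(9):

After execution: count = 13
13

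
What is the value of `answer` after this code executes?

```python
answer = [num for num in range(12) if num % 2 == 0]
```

Let's trace through this code step by step.

Initialize: answer = [num for num in range(12) if num % 2 == 0]

After execution: answer = [0, 2, 4, 6, 8, 10]
[0, 2, 4, 6, 8, 10]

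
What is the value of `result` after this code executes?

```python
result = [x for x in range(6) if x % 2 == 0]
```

Let's trace through this code step by step.

Initialize: result = [x for x in range(6) if x % 2 == 0]

After execution: result = [0, 2, 4]
[0, 2, 4]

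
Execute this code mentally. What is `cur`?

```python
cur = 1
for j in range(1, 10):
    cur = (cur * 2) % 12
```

Let's trace through this code step by step.

Initialize: cur = 1
Entering loop: for j in range(1, 10):

After execution: cur = 8
8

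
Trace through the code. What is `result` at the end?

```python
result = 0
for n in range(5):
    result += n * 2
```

Let's trace through this code step by step.

Initialize: result = 0
Entering loop: for n in range(5):

After execution: result = 20
20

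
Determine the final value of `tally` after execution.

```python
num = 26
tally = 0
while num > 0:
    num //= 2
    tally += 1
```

Let's trace through this code step by step.

Initialize: num = 26
Initialize: tally = 0
Entering loop: while num > 0:

After execution: tally = 5
5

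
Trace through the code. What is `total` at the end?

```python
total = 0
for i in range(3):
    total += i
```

Let's trace through this code step by step.

Initialize: total = 0
Entering loop: for i in range(3):

After execution: total = 3
3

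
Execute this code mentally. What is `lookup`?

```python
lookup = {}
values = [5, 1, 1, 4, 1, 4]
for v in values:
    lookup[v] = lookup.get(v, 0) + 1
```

Let's trace through this code step by step.

Initialize: lookup = {}
Initialize: values = [5, 1, 1, 4, 1, 4]
Entering loop: for v in values:

After execution: lookup = {5: 1, 1: 3, 4: 2}
{5: 1, 1: 3, 4: 2}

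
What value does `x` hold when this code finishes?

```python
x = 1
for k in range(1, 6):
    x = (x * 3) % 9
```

Let's trace through this code step by step.

Initialize: x = 1
Entering loop: for k in range(1, 6):

After execution: x = 0
0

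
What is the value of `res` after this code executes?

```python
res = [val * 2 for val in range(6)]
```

Let's trace through this code step by step.

Initialize: res = [val * 2 for val in range(6)]

After execution: res = [0, 2, 4, 6, 8, 10]
[0, 2, 4, 6, 8, 10]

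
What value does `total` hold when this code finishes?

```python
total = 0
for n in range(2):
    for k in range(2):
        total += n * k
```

Let's trace through this code step by step.

Initialize: total = 0
Entering loop: for n in range(2):

After execution: total = 1
1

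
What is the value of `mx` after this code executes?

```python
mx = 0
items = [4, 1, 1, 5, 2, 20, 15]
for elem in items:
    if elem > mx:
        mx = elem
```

Let's trace through this code step by step.

Initialize: mx = 0
Initialize: items = [4, 1, 1, 5, 2, 20, 15]
Entering loop: for elem in items:

After execution: mx = 20
20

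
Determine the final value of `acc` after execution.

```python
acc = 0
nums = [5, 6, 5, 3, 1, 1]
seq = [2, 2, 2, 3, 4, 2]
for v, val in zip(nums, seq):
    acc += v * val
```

Let's trace through this code step by step.

Initialize: acc = 0
Initialize: nums = [5, 6, 5, 3, 1, 1]
Initialize: seq = [2, 2, 2, 3, 4, 2]
Entering loop: for v, val in zip(nums, seq):

After execution: acc = 47
47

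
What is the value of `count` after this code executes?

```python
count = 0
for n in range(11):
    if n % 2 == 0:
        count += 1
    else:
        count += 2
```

Let's trace through this code step by step.

Initialize: count = 0
Entering loop: for n in range(11):

After execution: count = 16
16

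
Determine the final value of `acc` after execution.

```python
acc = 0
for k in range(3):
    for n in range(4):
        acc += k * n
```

Let's trace through this code step by step.

Initialize: acc = 0
Entering loop: for k in range(3):

After execution: acc = 18
18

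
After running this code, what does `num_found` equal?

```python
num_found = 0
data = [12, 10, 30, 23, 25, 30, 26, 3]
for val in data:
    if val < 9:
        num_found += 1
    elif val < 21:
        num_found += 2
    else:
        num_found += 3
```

Let's trace through this code step by step.

Initialize: num_found = 0
Initialize: data = [12, 10, 30, 23, 25, 30, 26, 3]
Entering loop: for val in data:

After execution: num_found = 20
20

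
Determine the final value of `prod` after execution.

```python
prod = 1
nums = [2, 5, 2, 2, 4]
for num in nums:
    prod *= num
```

Let's trace through this code step by step.

Initialize: prod = 1
Initialize: nums = [2, 5, 2, 2, 4]
Entering loop: for num in nums:

After execution: prod = 160
160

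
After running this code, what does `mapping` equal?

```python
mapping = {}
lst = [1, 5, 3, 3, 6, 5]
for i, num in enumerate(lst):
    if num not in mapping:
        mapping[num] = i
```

Let's trace through this code step by step.

Initialize: mapping = {}
Initialize: lst = [1, 5, 3, 3, 6, 5]
Entering loop: for i, num in enumerate(lst):

After execution: mapping = {1: 0, 5: 1, 3: 2, 6: 4}
{1: 0, 5: 1, 3: 2, 6: 4}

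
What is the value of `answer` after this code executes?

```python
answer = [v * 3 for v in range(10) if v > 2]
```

Let's trace through this code step by step.

Initialize: answer = [v * 3 for v in range(10) if v > 2]

After execution: answer = [9, 12, 15, 18, 21, 24, 27]
[9, 12, 15, 18, 21, 24, 27]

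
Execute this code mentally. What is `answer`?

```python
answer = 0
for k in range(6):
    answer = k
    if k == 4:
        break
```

Let's trace through this code step by step.

Initialize: answer = 0
Entering loop: for k in range(6):

After execution: answer = 4
4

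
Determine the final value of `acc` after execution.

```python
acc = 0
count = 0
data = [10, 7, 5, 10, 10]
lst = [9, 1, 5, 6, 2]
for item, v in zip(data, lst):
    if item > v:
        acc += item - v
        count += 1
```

Let's trace through this code step by step.

Initialize: acc = 0
Initialize: count = 0
Initialize: data = [10, 7, 5, 10, 10]
Initialize: lst = [9, 1, 5, 6, 2]
Entering loop: for item, v in zip(data, lst):

After execution: acc = 19
19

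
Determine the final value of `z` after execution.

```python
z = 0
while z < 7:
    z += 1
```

Let's trace through this code step by step.

Initialize: z = 0
Entering loop: while z < 7:

After execution: z = 7
7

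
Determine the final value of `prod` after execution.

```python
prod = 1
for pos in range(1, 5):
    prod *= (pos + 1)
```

Let's trace through this code step by step.

Initialize: prod = 1
Entering loop: for pos in range(1, 5):

After execution: prod = 120
120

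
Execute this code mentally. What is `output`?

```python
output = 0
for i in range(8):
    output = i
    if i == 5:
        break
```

Let's trace through this code step by step.

Initialize: output = 0
Entering loop: for i in range(8):

After execution: output = 5
5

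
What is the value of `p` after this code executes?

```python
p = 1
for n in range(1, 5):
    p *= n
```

Let's trace through this code step by step.

Initialize: p = 1
Entering loop: for n in range(1, 5):

After execution: p = 24
24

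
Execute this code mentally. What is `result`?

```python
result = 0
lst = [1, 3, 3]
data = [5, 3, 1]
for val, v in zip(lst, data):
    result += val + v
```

Let's trace through this code step by step.

Initialize: result = 0
Initialize: lst = [1, 3, 3]
Initialize: data = [5, 3, 1]
Entering loop: for val, v in zip(lst, data):

After execution: result = 16
16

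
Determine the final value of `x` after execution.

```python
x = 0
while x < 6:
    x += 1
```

Let's trace through this code step by step.

Initialize: x = 0
Entering loop: while x < 6:

After execution: x = 6
6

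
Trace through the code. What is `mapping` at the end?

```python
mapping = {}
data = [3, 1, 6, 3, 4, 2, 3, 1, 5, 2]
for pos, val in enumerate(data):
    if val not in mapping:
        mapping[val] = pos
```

Let's trace through this code step by step.

Initialize: mapping = {}
Initialize: data = [3, 1, 6, 3, 4, 2, 3, 1, 5, 2]
Entering loop: for pos, val in enumerate(data):

After execution: mapping = {3: 0, 1: 1, 6: 2, 4: 4, 2: 5, 5: 8}
{3: 0, 1: 1, 6: 2, 4: 4, 2: 5, 5: 8}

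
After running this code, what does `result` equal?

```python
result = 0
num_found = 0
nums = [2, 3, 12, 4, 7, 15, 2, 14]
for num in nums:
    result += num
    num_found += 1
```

Let's trace through this code step by step.

Initialize: result = 0
Initialize: num_found = 0
Initialize: nums = [2, 3, 12, 4, 7, 15, 2, 14]
Entering loop: for num in nums:

After execution: result = 59
59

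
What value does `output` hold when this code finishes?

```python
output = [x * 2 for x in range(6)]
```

Let's trace through this code step by step.

Initialize: output = [x * 2 for x in range(6)]

After execution: output = [0, 2, 4, 6, 8, 10]
[0, 2, 4, 6, 8, 10]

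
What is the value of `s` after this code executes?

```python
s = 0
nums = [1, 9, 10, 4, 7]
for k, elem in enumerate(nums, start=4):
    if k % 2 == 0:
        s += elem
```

Let's trace through this code step by step.

Initialize: s = 0
Initialize: nums = [1, 9, 10, 4, 7]
Entering loop: for k, elem in enumerate(nums, start=4):

After execution: s = 18
18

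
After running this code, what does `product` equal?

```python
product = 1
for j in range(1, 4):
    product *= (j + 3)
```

Let's trace through this code step by step.

Initialize: product = 1
Entering loop: for j in range(1, 4):

After execution: product = 120
120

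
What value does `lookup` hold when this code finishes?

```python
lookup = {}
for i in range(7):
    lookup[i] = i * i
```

Let's trace through this code step by step.

Initialize: lookup = {}
Entering loop: for i in range(7):

After execution: lookup = {0: 0, 1: 1, 2: 4, 3: 9, 4: 16, 5: 25, 6: 36}
{0: 0, 1: 1, 2: 4, 3: 9, 4: 16, 5: 25, 6: 36}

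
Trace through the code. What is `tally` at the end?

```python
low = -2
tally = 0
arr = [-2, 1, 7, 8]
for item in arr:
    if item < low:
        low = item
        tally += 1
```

Let's trace through this code step by step.

Initialize: low = -2
Initialize: tally = 0
Initialize: arr = [-2, 1, 7, 8]
Entering loop: for item in arr:

After execution: tally = 0
0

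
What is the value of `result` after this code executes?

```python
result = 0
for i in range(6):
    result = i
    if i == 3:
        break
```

Let's trace through this code step by step.

Initialize: result = 0
Entering loop: for i in range(6):

After execution: result = 3
3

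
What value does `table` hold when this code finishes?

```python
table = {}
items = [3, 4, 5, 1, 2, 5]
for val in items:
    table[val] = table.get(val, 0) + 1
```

Let's trace through this code step by step.

Initialize: table = {}
Initialize: items = [3, 4, 5, 1, 2, 5]
Entering loop: for val in items:

After execution: table = {3: 1, 4: 1, 5: 2, 1: 1, 2: 1}
{3: 1, 4: 1, 5: 2, 1: 1, 2: 1}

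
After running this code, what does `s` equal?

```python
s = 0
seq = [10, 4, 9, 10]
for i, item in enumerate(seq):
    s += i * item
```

Let's trace through this code step by step.

Initialize: s = 0
Initialize: seq = [10, 4, 9, 10]
Entering loop: for i, item in enumerate(seq):

After execution: s = 52
52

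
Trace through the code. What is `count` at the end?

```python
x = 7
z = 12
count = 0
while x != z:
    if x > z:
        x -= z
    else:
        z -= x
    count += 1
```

Let's trace through this code step by step.

Initialize: x = 7
Initialize: z = 12
Initialize: count = 0
Entering loop: while x != z:

After execution: count = 5
5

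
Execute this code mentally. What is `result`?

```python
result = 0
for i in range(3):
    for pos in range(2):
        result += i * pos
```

Let's trace through this code step by step.

Initialize: result = 0
Entering loop: for i in range(3):

After execution: result = 3
3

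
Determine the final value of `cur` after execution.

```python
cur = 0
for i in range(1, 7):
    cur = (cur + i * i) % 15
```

Let's trace through this code step by step.

Initialize: cur = 0
Entering loop: for i in range(1, 7):

After execution: cur = 1
1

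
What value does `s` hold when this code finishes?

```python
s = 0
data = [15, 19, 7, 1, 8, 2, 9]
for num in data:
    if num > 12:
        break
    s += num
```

Let's trace through this code step by step.

Initialize: s = 0
Initialize: data = [15, 19, 7, 1, 8, 2, 9]
Entering loop: for num in data:

After execution: s = 0
0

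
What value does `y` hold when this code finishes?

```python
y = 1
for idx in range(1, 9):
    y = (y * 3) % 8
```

Let's trace through this code step by step.

Initialize: y = 1
Entering loop: for idx in range(1, 9):

After execution: y = 1
1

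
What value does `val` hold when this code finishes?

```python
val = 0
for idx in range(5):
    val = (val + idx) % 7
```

Let's trace through this code step by step.

Initialize: val = 0
Entering loop: for idx in range(5):

After execution: val = 3
3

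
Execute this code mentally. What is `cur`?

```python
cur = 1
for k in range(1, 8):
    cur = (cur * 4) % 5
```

Let's trace through this code step by step.

Initialize: cur = 1
Entering loop: for k in range(1, 8):

After execution: cur = 4
4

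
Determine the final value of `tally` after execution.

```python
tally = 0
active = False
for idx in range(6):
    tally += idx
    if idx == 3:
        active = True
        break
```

Let's trace through this code step by step.

Initialize: tally = 0
Initialize: active = False
Entering loop: for idx in range(6):

After execution: tally = 6
6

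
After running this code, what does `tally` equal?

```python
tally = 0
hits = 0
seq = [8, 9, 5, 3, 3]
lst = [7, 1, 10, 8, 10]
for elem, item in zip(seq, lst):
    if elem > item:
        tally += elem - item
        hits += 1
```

Let's trace through this code step by step.

Initialize: tally = 0
Initialize: hits = 0
Initialize: seq = [8, 9, 5, 3, 3]
Initialize: lst = [7, 1, 10, 8, 10]
Entering loop: for elem, item in zip(seq, lst):

After execution: tally = 9
9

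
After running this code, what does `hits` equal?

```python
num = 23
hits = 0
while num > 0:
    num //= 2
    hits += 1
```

Let's trace through this code step by step.

Initialize: num = 23
Initialize: hits = 0
Entering loop: while num > 0:

After execution: hits = 5
5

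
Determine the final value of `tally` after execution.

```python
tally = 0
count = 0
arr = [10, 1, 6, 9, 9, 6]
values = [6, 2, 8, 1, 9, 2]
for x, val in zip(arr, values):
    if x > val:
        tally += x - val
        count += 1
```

Let's trace through this code step by step.

Initialize: tally = 0
Initialize: count = 0
Initialize: arr = [10, 1, 6, 9, 9, 6]
Initialize: values = [6, 2, 8, 1, 9, 2]
Entering loop: for x, val in zip(arr, values):

After execution: tally = 16
16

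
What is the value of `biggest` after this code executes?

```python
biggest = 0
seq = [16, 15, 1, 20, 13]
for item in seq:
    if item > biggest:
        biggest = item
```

Let's trace through this code step by step.

Initialize: biggest = 0
Initialize: seq = [16, 15, 1, 20, 13]
Entering loop: for item in seq:

After execution: biggest = 20
20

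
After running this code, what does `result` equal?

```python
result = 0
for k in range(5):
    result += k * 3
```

Let's trace through this code step by step.

Initialize: result = 0
Entering loop: for k in range(5):

After execution: result = 30
30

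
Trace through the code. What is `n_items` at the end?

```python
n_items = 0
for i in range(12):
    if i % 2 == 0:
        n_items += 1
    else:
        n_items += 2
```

Let's trace through this code step by step.

Initialize: n_items = 0
Entering loop: for i in range(12):

After execution: n_items = 18
18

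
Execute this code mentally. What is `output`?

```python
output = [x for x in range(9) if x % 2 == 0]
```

Let's trace through this code step by step.

Initialize: output = [x for x in range(9) if x % 2 == 0]

After execution: output = [0, 2, 4, 6, 8]
[0, 2, 4, 6, 8]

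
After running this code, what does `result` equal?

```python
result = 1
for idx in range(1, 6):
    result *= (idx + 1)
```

Let's trace through this code step by step.

Initialize: result = 1
Entering loop: for idx in range(1, 6):

After execution: result = 720
720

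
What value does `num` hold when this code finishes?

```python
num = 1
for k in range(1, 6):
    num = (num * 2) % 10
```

Let's trace through this code step by step.

Initialize: num = 1
Entering loop: for k in range(1, 6):

After execution: num = 2
2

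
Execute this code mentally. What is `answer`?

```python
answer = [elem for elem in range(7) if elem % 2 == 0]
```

Let's trace through this code step by step.

Initialize: answer = [elem for elem in range(7) if elem % 2 == 0]

After execution: answer = [0, 2, 4, 6]
[0, 2, 4, 6]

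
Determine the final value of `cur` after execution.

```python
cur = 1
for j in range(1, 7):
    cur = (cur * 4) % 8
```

Let's trace through this code step by step.

Initialize: cur = 1
Entering loop: for j in range(1, 7):

After execution: cur = 0
0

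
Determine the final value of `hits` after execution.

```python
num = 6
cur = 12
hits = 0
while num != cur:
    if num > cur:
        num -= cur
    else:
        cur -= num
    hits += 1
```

Let's trace through this code step by step.

Initialize: num = 6
Initialize: cur = 12
Initialize: hits = 0
Entering loop: while num != cur:

After execution: hits = 1
1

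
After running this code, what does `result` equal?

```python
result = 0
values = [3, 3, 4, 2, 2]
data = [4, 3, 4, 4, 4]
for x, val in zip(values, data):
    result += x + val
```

Let's trace through this code step by step.

Initialize: result = 0
Initialize: values = [3, 3, 4, 2, 2]
Initialize: data = [4, 3, 4, 4, 4]
Entering loop: for x, val in zip(values, data):

After execution: result = 33
33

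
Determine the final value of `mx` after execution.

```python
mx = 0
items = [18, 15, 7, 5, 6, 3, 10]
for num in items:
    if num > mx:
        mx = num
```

Let's trace through this code step by step.

Initialize: mx = 0
Initialize: items = [18, 15, 7, 5, 6, 3, 10]
Entering loop: for num in items:

After execution: mx = 18
18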